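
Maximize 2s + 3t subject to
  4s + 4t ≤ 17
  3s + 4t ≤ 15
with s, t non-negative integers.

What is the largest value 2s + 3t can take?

(s,t)=(1,3): 4·1+4·3=16≤17, 3·1+4·3=15≤15, objective 11.
(s,t)=(2,2): 4·2+4·2=16≤17, 3·2+4·2=14≤15, objective 10.
(s,t)=(0,3): 4·0+4·3=12≤17, 3·0+4·3=12≤15, objective 9.
(s,t)=(1,2): 4·1+4·2=12≤17, 3·1+4·2=11≤15, objective 8.
The best lattice point is (1,3), giving 11.

11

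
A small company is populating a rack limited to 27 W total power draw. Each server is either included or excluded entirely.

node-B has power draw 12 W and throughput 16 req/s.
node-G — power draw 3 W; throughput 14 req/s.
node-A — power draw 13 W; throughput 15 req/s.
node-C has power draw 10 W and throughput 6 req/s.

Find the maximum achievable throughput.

This is a 0-1 knapsack instance.
Allowing fractional choices, the relaxed optimum would be about 43.8, but servers are indivisible.
node-B + node-A: power draw 12 + 13 = 25 ≤ 27, throughput 16 + 15 = 31.
node-G + node-A + node-C: power draw 3 + 13 + 10 = 26 ≤ 27, throughput 14 + 15 + 6 = 35.
node-B + node-G + node-C: power draw 12 + 3 + 10 = 25 ≤ 27, throughput 16 + 14 + 6 = 36.
Best is node-B, node-G, and node-C with total throughput 36.

36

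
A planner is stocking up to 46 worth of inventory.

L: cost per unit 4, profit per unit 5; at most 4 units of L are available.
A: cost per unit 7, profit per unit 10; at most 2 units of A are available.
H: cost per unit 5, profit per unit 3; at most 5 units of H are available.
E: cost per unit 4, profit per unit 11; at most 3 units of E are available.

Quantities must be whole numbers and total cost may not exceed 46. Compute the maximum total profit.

3×L, 2×A, 1×H, and 3×E: cost 43 ≤ 46, profit 3·5 + 2·10 + 1·3 + 3·11 = 71.
4×L, 2×A, and 3×E: cost 42 ≤ 46, profit 4·5 + 2·10 + 3·11 = 73.
Best is 73.

73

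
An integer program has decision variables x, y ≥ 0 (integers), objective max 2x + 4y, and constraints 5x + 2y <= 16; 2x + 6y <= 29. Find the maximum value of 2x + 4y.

Relaxing integrality, the LP optimum is 20.31 at (x,y) = (1.46, 4.35), which is not an integer point.
(x,y)=(1,4) is feasible, giving 18.
(x,y)=(0,4) is feasible, giving 16.
(x,y)=(2,3) is feasible, giving 16.
The best lattice point is (1,4), giving 18.

18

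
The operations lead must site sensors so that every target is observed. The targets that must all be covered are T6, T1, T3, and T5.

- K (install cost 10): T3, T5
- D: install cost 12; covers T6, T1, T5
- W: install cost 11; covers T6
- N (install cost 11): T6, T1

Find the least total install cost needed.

21

The greedy cost-per-new-target heuristic would pick D and K for 22, but a cheaper cover exists.
Choose K and N: together they cover T6, T1, T3, T5 — every target.
Total install cost: 10 + 11 = 21.
No cover costs less than 21.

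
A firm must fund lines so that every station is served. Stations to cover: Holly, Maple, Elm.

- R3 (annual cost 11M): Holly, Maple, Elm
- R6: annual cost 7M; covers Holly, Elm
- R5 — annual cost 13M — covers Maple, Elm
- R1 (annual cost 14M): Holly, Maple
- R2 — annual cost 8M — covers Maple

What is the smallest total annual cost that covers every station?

This is a weighted set-cover instance.
The greedy cost-per-new-station heuristic would pick R6 and R2 for 15, but a cheaper cover exists.
R3 alone covers Holly, Maple, Elm — every station.
Total annual cost: 11.
No cover costs less than 11.

11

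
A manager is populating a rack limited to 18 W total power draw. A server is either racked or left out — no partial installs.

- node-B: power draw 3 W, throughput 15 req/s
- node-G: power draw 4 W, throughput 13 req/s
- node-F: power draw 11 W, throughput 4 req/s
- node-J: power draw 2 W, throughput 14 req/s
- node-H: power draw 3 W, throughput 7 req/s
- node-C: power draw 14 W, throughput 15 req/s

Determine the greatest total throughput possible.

49

node-B + node-G + node-J + node-H: power draw 3 + 4 + 2 + 3 = 12 ≤ 18, throughput 15 + 13 + 14 + 7 = 49.
node-B + node-G + node-J: power draw 3 + 4 + 2 = 9 ≤ 18, throughput 15 + 13 + 14 = 42.
node-B + node-J + node-H: power draw 3 + 2 + 3 = 8 ≤ 18, throughput 15 + 14 + 7 = 36.
Best is node-B, node-G, node-J, and node-H with total throughput 49.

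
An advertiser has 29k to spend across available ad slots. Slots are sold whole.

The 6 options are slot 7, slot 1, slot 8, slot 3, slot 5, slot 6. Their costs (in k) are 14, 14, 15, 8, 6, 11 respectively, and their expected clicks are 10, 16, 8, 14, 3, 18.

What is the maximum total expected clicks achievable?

This is an integer program with binary decision variables.
slot 1 + slot 6: cost 14 + 11 = 25 ≤ 29, expected clicks 16 + 18 = 34.
slot 1 + slot 3 + slot 5: cost 14 + 8 + 6 = 28 ≤ 29, expected clicks 16 + 14 + 3 = 33.
slot 3 + slot 5 + slot 6: cost 8 + 6 + 11 = 25 ≤ 29, expected clicks 14 + 3 + 18 = 35.
Best is slot 3, slot 5, and slot 6 with total expected clicks 35.

35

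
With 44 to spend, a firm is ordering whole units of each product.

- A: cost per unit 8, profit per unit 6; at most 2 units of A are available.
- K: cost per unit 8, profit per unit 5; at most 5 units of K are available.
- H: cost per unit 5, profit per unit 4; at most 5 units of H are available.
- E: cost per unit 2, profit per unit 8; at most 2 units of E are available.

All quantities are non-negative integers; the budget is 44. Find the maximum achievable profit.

45

E has the best ratio (8/2); taking only E gives at most 2×8 = 16 (stopped by the supply cap of 2).
Mixing does better — 2×A, 1×K, 3×H, and 2×E: cost 43 ≤ 44, profit 2·6 + 1·5 + 3·4 + 2·8 = 45.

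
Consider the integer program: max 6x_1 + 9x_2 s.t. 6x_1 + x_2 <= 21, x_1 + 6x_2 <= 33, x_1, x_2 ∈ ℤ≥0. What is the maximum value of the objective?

(x_1,x_2)=(2,5) is feasible, giving 57.
(x_1,x_2)=(1,5) is feasible, giving 51.
(x_1,x_2)=(2,4) is feasible, giving 48.
No feasible integer point exceeds 57.

57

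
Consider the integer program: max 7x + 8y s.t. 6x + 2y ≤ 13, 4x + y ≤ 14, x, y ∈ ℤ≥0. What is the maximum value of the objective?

(x,y)=(0,6) is feasible, giving 48.
(x,y)=(0,5) is feasible, giving 40.
No feasible integer point exceeds 48.

48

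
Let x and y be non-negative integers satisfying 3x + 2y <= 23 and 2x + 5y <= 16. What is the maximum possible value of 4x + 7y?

28

Relaxing integrality, the LP optimum is 31.45 at (x,y) = (7.55, 0.182), which is not an integer point.
(x,y)=(7,0) is feasible, giving 28.
(x,y)=(6,0) is feasible, giving 24.
No feasible integer point exceeds 28.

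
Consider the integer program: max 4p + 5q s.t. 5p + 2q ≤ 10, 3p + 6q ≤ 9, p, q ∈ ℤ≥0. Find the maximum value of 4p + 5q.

Relaxing integrality, the LP optimum is 10.12 at (p,q) = (1.75, 0.625), which is not an integer point.
(p,q)=(1,1) is feasible, giving 9.
(p,q)=(2,0) is feasible, giving 8.
(p,q)=(0,1) is feasible, giving 5.
Maximum is 9 at (p,q)=(1,1).

9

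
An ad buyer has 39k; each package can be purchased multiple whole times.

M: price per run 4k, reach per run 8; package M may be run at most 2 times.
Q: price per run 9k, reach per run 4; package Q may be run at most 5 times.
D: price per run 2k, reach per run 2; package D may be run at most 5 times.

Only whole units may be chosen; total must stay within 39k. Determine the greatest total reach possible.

34

M has the best ratio (8/4); taking only M gives at most 2×8 = 16 (stopped by the supply cap of 2).
Mixing does better — 2×M, 2×Q, and 5×D: price 36 ≤ 39, reach 2·8 + 2·4 + 5·2 = 34.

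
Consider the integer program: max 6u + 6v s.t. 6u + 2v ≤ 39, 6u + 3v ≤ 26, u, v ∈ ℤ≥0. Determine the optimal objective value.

(u,v)=(0,8): 6·0+2·8=16≤39, 6·0+3·8=24≤26, objective 48.
(u,v)=(0,7): 6·0+2·7=14≤39, 6·0+3·7=21≤26, objective 42.
The best lattice point is (0,8), giving 48.

48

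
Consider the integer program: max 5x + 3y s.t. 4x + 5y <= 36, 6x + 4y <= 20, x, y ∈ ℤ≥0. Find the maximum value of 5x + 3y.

16

Relaxing integrality, the LP optimum is 16.67 at (x,y) = (3.33, 0), which is not an integer point.
(x,y)=(2,2): 4·2+5·2=18≤36, 6·2+4·2=20≤20, objective 16.
(x,y)=(3,0): 4·3+5·0=12≤36, 6·3+4·0=18≤20, objective 15.
(x,y)=(1,3): 4·1+5·3=19≤36, 6·1+4·3=18≤20, objective 14.
No feasible integer point exceeds 16.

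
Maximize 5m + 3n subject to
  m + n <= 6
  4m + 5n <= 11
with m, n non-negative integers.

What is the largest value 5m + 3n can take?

10

(m,n)=(2,0): 1·2+1·0=2≤6, 4·2+5·0=8≤11, objective 10.
(m,n)=(1,1): 1·1+1·1=2≤6, 4·1+5·1=9≤11, objective 8.
No feasible integer point exceeds 10.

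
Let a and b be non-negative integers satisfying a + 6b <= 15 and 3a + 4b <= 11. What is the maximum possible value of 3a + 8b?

19

(a,b)=(1,2) is feasible, giving 19.
(a,b)=(0,2) is feasible, giving 16.
(a,b)=(2,1) is feasible, giving 14.
(a,b)=(1,1) is feasible, giving 11.
No feasible integer point exceeds 19.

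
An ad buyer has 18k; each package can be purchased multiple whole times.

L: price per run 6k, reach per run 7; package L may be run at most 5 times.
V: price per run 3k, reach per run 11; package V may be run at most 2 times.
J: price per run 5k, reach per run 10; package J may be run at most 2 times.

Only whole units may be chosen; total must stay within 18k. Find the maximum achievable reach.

42

V has the best ratio (11/3); taking only V gives at most 2×11 = 22 (stopped by the supply cap of 2).
Mixing does better — 2×V and 2×J: price 16 ≤ 18, reach 2·11 + 2·10 = 42.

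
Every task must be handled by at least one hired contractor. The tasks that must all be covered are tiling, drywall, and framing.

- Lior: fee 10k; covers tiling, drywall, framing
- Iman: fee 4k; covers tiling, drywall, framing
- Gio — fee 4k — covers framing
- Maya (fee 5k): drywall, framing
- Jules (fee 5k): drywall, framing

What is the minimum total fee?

4

Iman alone covers tiling, drywall, framing — every task.
Total fee: 4.
No cover costs less than 4.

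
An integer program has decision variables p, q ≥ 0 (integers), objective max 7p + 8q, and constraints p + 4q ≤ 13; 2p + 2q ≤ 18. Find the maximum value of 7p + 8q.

Relaxing integrality, the LP optimum is 64.33 at (p,q) = (7.67, 1.33), which is not an integer point.
(p,q)=(8,1): 1·8+4·1=12≤13, 2·8+2·1=18≤18, objective 64.
(p,q)=(9,0): 1·9+4·0=9≤13, 2·9+2·0=18≤18, objective 63.
(p,q)=(7,1): 1·7+4·1=11≤13, 2·7+2·1=16≤18, objective 57.
The best lattice point is (8,1), giving 64.

64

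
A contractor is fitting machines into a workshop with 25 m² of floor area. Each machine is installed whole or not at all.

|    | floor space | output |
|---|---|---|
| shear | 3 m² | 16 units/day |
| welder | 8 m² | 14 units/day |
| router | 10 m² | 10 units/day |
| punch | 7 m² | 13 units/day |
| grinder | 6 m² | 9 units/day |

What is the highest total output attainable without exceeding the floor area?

shear + welder + punch + grinder: floor space 3 + 8 + 7 + 6 = 24 ≤ 25, output 16 + 14 + 13 + 9 = 52.
shear + welder + punch: floor space 3 + 8 + 7 = 18 ≤ 25, output 16 + 14 + 13 = 43.
shear + welder + router: floor space 3 + 8 + 10 = 21 ≤ 25, output 16 + 14 + 10 = 40.
Best is shear, welder, punch, and grinder with total output 52.

52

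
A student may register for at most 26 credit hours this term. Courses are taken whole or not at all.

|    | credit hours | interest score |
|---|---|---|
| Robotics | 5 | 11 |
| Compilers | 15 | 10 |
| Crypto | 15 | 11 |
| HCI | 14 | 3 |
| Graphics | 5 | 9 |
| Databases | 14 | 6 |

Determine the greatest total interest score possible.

This is an integer program with binary decision variables.
Take Robotics, Crypto, and Graphics: credit hours 5 + 15 + 5 = 25 ≤ 26, interest score 11 + 11 + 9 = 31.
No other feasible combination does better.

31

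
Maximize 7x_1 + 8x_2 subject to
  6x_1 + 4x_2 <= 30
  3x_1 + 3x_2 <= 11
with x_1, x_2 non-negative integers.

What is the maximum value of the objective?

24

The continuous relaxation peaks at (0, 3.67) with value 29.33; rounding to a feasible lattice point costs some objective.
(x_1,x_2)=(0,3): 6·0+4·3=12≤30, 3·0+3·3=9≤11, objective 24.
(x_1,x_2)=(1,2): 6·1+4·2=14≤30, 3·1+3·2=9≤11, objective 23.
(x_1,x_2)=(0,2): 6·0+4·2=8≤30, 3·0+3·2=6≤11, objective 16.
Maximum is 24 at (x_1,x_2)=(0,3).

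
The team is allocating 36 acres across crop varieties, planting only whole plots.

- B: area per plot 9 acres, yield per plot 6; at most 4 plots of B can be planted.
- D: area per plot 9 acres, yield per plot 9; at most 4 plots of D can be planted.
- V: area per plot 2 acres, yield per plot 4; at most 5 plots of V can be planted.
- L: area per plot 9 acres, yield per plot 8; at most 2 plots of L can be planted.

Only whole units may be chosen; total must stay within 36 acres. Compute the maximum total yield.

This is a bounded integer knapsack.
3×D and 4×V: area 35 ≤ 36, yield 3·9 + 4·4 = 43.
2×D, 4×V, and 1×L: area 35 ≤ 36, yield 2·9 + 4·4 + 1·8 = 42.
Best is 43.

43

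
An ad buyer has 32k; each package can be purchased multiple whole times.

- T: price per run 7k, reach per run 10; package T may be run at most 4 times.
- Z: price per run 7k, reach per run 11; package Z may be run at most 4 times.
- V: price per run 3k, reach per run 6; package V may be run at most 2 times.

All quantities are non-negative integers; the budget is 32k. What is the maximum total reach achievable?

50

This is a bounded integer knapsack.
V has the best ratio (6/3); taking only V gives at most 2×6 = 12 (stopped by the supply cap of 2).
Mixing does better — 4×Z and 1×V: price 31 ≤ 32, reach 4·11 + 1·6 = 50.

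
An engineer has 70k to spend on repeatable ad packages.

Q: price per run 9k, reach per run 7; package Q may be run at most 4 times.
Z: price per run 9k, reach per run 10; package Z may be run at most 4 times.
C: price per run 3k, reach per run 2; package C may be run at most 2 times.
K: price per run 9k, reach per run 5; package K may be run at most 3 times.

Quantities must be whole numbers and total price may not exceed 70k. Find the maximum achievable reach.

Z has the best ratio (10/9); taking only Z gives at most 4×10 = 40 (stopped by the supply cap of 4).
Mixing does better — 3×Q, 4×Z, and 2×C: price 69 ≤ 70, reach 3·7 + 4·10 + 2·2 = 65.

65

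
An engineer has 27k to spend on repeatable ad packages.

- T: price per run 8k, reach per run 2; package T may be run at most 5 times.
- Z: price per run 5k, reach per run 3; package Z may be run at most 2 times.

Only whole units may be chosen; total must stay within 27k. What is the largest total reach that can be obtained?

10

Z has the best ratio (3/5); taking only Z gives at most 2×3 = 6 (stopped by the supply cap of 2).
Mixing does better — 2×T and 2×Z: price 26 ≤ 27, reach 2·2 + 2·3 = 10.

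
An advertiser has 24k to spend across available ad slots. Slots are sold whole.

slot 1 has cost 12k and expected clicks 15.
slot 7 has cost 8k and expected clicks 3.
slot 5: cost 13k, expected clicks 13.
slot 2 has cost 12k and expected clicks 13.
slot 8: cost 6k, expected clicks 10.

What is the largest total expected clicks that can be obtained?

Treat it as a binary knapsack problem.
Allowing fractional choices, the relaxed optimum would be about 31.5, but ad slots are indivisible.
slot 1 + slot 8: cost 12 + 6 = 18 ≤ 24, expected clicks 15 + 10 = 25.
slot 1 + slot 2: cost 12 + 12 = 24 ≤ 24, expected clicks 15 + 13 = 28.
slot 2 + slot 8: cost 12 + 6 = 18 ≤ 24, expected clicks 13 + 10 = 23.
Best is slot 1 and slot 2 with total expected clicks 28.

28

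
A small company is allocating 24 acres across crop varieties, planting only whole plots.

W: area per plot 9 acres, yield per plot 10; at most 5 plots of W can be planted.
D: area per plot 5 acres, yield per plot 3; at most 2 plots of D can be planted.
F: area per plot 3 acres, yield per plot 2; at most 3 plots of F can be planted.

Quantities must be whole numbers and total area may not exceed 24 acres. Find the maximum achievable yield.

W has the best ratio (10/9); taking only W gives at most 2×10 = 20 (stopped by the area limit).
Mixing does better — 2×W and 2×F: area 24 ≤ 24, yield 2·10 + 2·2 = 24.

24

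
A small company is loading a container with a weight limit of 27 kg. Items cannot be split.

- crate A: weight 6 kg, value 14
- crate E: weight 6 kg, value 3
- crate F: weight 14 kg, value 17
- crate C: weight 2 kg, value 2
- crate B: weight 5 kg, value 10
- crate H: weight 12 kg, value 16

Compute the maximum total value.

43

Treat it as a binary knapsack problem.
Allowing fractional choices, the relaxed optimum would be about 44.9, but items are indivisible.
crate A + crate F + crate C + crate B: weight 6 + 14 + 2 + 5 = 27 ≤ 27, value 14 + 17 + 2 + 10 = 43.
crate A + crate F + crate B: weight 6 + 14 + 5 = 25 ≤ 27, value 14 + 17 + 10 = 41.
crate A + crate C + crate B + crate H: weight 6 + 2 + 5 + 12 = 25 ≤ 27, value 14 + 2 + 10 + 16 = 42.
Best is crate A, crate F, crate C, and crate B with total value 43.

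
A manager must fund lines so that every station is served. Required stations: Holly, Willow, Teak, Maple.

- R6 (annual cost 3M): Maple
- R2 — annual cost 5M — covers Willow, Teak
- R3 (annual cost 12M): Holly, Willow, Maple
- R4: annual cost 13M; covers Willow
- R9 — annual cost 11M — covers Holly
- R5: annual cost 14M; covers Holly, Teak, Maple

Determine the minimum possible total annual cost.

17

The greedy cost-per-new-station heuristic would pick R2, R6, and R9 for 19, but a cheaper cover exists.
Choose R2 and R3: together they cover Holly, Willow, Teak, Maple — every station.
Total annual cost: 5 + 12 = 17.
No cover costs less than 17.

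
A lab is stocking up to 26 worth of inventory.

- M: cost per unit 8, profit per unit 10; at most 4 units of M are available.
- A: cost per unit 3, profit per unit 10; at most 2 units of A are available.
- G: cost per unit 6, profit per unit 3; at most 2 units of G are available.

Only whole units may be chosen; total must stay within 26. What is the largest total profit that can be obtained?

1×M, 2×A, and 2×G: cost 26 ≤ 26, profit 1·10 + 2·10 + 2·3 = 36.
2×M and 2×A: cost 22 ≤ 26, profit 2·10 + 2·10 = 40.
Best is 40.

40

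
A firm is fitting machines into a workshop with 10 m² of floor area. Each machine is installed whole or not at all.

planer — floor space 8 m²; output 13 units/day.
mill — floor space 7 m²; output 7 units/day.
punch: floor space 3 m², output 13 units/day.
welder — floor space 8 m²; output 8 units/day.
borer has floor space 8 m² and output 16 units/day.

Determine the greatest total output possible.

Allowing fractional choices, the relaxed optimum would be about 27.0, but machines are indivisible.
mill + punch: floor space 7 + 3 = 10 ≤ 10, output 7 + 13 = 20.
borer: floor space 8 ≤ 10, output 16.
Best is mill and punch with total output 20.

20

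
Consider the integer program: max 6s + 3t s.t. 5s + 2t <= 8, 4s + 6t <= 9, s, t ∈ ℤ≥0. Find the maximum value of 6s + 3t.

(s,t)=(1,0) is feasible, giving 6.
(s,t)=(0,1) is feasible, giving 3.
(s,t)=(0,0) is feasible, giving 0.
The best lattice point is (1,0), giving 6.

6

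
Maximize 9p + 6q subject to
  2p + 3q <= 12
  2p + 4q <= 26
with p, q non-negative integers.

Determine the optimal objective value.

54

(p,q)=(6,0) is feasible, giving 54.
(p,q)=(5,0) is feasible, giving 45.
Maximum is 54 at (p,q)=(6,0).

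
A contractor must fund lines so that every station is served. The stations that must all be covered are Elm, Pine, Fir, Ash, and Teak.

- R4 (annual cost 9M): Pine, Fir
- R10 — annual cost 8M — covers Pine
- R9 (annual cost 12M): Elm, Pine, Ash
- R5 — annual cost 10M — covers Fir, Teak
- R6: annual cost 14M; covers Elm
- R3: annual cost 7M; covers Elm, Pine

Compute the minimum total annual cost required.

22

This is an integer covering problem.
Choose R9 and R5: together they cover Elm, Pine, Fir, Ash, Teak — every station.
Total annual cost: 12 + 10 = 22.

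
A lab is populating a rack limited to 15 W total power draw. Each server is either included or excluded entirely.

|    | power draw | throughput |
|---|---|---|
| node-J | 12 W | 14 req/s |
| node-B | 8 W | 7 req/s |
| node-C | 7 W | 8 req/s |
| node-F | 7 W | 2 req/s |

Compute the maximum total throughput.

This is an integer program with binary decision variables.
Take node-B and node-C: power draw 8 + 7 = 15 ≤ 15, throughput 7 + 8 = 15.
No other feasible combination does better.

15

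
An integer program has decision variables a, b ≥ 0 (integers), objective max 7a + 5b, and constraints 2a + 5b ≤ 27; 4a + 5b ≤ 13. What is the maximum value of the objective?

21

Relaxing integrality, the LP optimum is 22.75 at (a,b) = (3.25, 0), which is not an integer point.
(a,b)=(3,0): 2·3+5·0=6≤27, 4·3+5·0=12≤13, objective 21.
(a,b)=(2,1): 2·2+5·1=9≤27, 4·2+5·1=13≤13, objective 19.
(a,b)=(2,0): 2·2+5·0=4≤27, 4·2+5·0=8≤13, objective 14.
Maximum is 21 at (a,b)=(3,0).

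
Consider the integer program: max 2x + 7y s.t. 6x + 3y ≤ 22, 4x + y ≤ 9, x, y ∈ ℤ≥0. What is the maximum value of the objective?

49

Relaxing integrality, the LP optimum is 51.33 at (x,y) = (0, 7.33), which is not an integer point.
(x,y)=(0,7) is feasible, giving 49.
(x,y)=(0,6) is feasible, giving 42.
No feasible integer point exceeds 49.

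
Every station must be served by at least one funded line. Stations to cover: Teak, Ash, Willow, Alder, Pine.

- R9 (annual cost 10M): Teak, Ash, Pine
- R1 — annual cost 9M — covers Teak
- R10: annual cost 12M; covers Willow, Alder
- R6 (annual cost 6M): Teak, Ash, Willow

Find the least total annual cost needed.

22

The greedy cost-per-new-station heuristic would pick R6, R9, and R10 for 28, but a cheaper cover exists.
Choose R9 and R10: together they cover Teak, Ash, Willow, Alder, Pine — every station.
Total annual cost: 10 + 12 = 22.
No cover costs less than 22.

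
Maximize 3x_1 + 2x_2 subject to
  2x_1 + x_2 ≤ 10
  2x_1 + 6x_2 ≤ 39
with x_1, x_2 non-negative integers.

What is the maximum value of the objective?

17

Relaxing integrality, the LP optimum is 17.90 at (x_1,x_2) = (2.1, 5.8), which is not an integer point.
(x_1,x_2)=(3,4): 2·3+1·4=10≤10, 2·3+6·4=30≤39, objective 17.
(x_1,x_2)=(2,5): 2·2+1·5=9≤10, 2·2+6·5=34≤39, objective 16.
(x_1,x_2)=(3,3): 2·3+1·3=9≤10, 2·3+6·3=24≤39, objective 15.
The best lattice point is (3,4), giving 17.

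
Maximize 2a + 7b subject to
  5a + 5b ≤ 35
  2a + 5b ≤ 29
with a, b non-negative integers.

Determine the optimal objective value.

39

The continuous relaxation peaks at (0, 5.8) with value 40.60; rounding to a feasible lattice point costs some objective.
(a,b)=(2,5): 5·2+5·5=35≤35, 2·2+5·5=29≤29, objective 39.
(a,b)=(1,5): 5·1+5·5=30≤35, 2·1+5·5=27≤29, objective 37.
(a,b)=(0,5): 5·0+5·5=25≤35, 2·0+5·5=25≤29, objective 35.
(a,b)=(3,4): 5·3+5·4=35≤35, 2·3+5·4=26≤29, objective 34.
Maximum is 39 at (a,b)=(2,5).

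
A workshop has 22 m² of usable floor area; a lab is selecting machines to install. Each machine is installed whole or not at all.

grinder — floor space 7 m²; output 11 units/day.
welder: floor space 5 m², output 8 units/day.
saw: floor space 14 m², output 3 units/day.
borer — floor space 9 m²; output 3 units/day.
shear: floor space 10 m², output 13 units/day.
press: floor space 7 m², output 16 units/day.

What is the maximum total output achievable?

This is an integer program with binary decision variables.
Take welder, shear, and press: floor space 5 + 10 + 7 = 22 ≤ 22, output 8 + 13 + 16 = 37.
No other feasible combination does better.

37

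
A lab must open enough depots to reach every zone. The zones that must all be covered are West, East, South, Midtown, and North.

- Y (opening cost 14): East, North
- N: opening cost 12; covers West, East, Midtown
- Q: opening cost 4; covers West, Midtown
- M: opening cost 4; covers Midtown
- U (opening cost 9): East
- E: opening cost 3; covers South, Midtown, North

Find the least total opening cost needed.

The greedy cost-per-new-zone heuristic would pick E, Q, and U for 16, but a cheaper cover exists.
Choose N and E: together they cover West, East, South, Midtown, North — every zone.
Total opening cost: 12 + 3 = 15.
No cover costs less than 15.

15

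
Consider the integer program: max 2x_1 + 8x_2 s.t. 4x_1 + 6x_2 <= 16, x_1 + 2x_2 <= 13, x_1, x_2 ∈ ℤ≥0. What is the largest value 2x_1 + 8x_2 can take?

18

Relaxing integrality, the LP optimum is 21.33 at (x_1,x_2) = (0, 2.67), which is not an integer point.
(x_1,x_2)=(1,2): 4·1+6·2=16≤16, 1·1+2·2=5≤13, objective 18.
(x_1,x_2)=(0,2): 4·0+6·2=12≤16, 1·0+2·2=4≤13, objective 16.
(x_1,x_2)=(2,1): 4·2+6·1=14≤16, 1·2+2·1=4≤13, objective 12.
Maximum is 18 at (x_1,x_2)=(1,2).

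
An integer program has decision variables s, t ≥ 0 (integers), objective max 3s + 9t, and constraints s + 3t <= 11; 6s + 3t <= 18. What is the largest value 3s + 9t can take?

30

Relaxing integrality, the LP optimum is 33.00 at (s,t) = (0, 3.67), which is not an integer point.
(s,t)=(1,3): 1·1+3·3=10≤11, 6·1+3·3=15≤18, objective 30.
(s,t)=(0,3): 1·0+3·3=9≤11, 6·0+3·3=9≤18, objective 27.
(s,t)=(2,2): 1·2+3·2=8≤11, 6·2+3·2=18≤18, objective 24.
The best lattice point is (1,3), giving 30.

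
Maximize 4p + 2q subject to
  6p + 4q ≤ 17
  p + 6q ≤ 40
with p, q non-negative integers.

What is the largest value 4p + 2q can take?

(p,q)=(2,1): 6·2+4·1=16≤17, 1·2+6·1=8≤40, objective 10.
(p,q)=(1,2): 6·1+4·2=14≤17, 1·1+6·2=13≤40, objective 8.
(p,q)=(2,0): 6·2+4·0=12≤17, 1·2+6·0=2≤40, objective 8.
No feasible integer point exceeds 10.

10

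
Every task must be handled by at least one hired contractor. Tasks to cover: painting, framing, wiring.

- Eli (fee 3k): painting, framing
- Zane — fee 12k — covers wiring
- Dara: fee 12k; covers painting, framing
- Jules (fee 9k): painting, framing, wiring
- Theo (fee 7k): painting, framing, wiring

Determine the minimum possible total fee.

The greedy cost-per-new-task heuristic would pick Eli and Theo for 10, but a cheaper cover exists.
Theo alone covers painting, framing, wiring — every task.
Total fee: 7.
No cover costs less than 7.

7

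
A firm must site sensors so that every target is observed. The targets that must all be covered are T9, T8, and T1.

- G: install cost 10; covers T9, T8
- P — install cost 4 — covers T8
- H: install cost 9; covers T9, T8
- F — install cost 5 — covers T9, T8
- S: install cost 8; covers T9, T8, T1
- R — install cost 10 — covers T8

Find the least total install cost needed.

The greedy cost-per-new-target heuristic would pick F and S for 13, but a cheaper cover exists.
S alone covers T9, T8, T1 — every target.
Total install cost: 8.
No cover costs less than 8.

8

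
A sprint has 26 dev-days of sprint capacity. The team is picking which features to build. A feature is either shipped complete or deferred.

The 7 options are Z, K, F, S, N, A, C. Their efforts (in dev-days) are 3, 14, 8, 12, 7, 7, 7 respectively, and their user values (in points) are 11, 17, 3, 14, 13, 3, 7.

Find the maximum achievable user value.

41

Allowing fractional choices, the relaxed optimum would be about 43.3, but features are indivisible.
Z + K + C: effort 3 + 14 + 7 = 24 ≤ 26, user value 11 + 17 + 7 = 35.
Z + K + N: effort 3 + 14 + 7 = 24 ≤ 26, user value 11 + 17 + 13 = 41.
Z + S + N: effort 3 + 12 + 7 = 22 ≤ 26, user value 11 + 14 + 13 = 38.
Best is Z, K, and N with total user value 41.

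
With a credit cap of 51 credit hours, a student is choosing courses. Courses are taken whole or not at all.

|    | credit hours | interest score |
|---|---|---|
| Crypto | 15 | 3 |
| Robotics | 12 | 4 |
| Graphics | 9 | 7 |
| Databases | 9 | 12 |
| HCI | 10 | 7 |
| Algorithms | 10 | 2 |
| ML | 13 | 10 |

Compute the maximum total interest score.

38

Take Graphics, Databases, HCI, Algorithms, and ML: credit hours 9 + 9 + 10 + 10 + 13 = 51 ≤ 51, interest score 7 + 12 + 7 + 2 + 10 = 38.
No other feasible combination does better.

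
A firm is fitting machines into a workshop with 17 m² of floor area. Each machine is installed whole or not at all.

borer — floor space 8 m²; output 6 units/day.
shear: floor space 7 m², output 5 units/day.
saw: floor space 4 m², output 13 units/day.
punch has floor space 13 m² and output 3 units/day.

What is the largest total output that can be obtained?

19

This is a 0-1 knapsack instance.
Allowing fractional choices, the relaxed optimum would be about 22.6, but machines are indivisible.
borer + saw: floor space 8 + 4 = 12 ≤ 17, output 6 + 13 = 19.
shear + saw: floor space 7 + 4 = 11 ≤ 17, output 5 + 13 = 18.
Best is borer and saw with total output 19.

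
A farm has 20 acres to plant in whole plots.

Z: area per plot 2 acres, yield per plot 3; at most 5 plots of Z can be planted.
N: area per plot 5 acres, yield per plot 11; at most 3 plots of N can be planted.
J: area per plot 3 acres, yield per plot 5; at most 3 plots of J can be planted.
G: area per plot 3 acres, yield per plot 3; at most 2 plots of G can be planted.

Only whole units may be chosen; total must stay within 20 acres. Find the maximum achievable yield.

41

This is a bounded integer knapsack.
1×Z, 3×N, and 1×G: area 20 ≤ 20, yield 1·3 + 3·11 + 1·3 = 39.
1×Z, 3×N, and 1×J: area 20 ≤ 20, yield 1·3 + 3·11 + 1·5 = 41.
Best is 41.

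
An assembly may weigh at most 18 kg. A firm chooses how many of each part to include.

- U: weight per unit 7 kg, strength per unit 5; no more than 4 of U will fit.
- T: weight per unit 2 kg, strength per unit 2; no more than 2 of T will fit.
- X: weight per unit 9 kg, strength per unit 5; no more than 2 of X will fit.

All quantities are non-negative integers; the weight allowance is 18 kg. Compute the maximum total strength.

Take 2×U and 2×T: weight 18 ≤ 18, strength 2·5 + 2·2 = 14.
T has the best ratio (2/2) and is taken to its limit of 2; remaining capacity is filled optimally with the others.

14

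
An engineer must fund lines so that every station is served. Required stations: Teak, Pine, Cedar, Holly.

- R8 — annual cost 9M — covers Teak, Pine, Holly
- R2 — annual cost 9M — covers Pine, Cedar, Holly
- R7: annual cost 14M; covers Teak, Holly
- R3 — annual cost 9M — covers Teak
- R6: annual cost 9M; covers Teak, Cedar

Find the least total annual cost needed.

Choose R8 and R2: together they cover Teak, Pine, Cedar, Holly — every station.
Total annual cost: 9 + 9 = 18.
No cover costs less than 18.

18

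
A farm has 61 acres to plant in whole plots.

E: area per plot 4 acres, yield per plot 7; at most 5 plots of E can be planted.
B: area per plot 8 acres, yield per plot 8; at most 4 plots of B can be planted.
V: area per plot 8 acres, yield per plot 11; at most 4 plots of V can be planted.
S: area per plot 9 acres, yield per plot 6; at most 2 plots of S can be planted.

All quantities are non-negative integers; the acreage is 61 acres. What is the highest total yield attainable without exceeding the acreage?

87

E has the best ratio (7/4); taking only E gives at most 5×7 = 35 (stopped by the supply cap of 5).
Mixing does better — 5×E, 1×B, and 4×V: area 60 ≤ 61, yield 5·7 + 1·8 + 4·11 = 87.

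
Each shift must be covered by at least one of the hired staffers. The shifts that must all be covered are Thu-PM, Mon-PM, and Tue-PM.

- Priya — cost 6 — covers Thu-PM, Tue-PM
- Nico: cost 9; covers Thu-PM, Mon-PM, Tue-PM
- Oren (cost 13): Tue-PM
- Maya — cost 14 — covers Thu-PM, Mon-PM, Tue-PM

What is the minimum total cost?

The greedy cost-per-new-shift heuristic would pick Priya and Nico for 15, but a cheaper cover exists.
Nico alone covers Thu-PM, Mon-PM, Tue-PM — every shift.
Total cost: 9.
No cover costs less than 9.

9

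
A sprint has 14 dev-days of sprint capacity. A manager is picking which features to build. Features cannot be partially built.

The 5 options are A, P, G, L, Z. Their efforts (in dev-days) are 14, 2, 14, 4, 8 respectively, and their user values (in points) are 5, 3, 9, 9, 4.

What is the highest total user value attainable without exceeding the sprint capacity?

This is a 0-1 knapsack instance.
Take P, L, and Z: effort 2 + 4 + 8 = 14 ≤ 14, user value 3 + 9 + 4 = 16.
No other feasible combination does better.

16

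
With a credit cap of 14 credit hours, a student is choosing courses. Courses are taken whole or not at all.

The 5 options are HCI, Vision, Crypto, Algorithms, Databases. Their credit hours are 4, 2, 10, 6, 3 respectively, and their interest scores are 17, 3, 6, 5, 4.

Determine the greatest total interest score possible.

Allowing fractional choices, the relaxed optimum would be about 28.2, but courses are indivisible.
HCI + Algorithms + Databases: credit hours 4 + 6 + 3 = 13 ≤ 14, interest score 17 + 5 + 4 = 26.
HCI + Vision + Databases: credit hours 4 + 2 + 3 = 9 ≤ 14, interest score 17 + 3 + 4 = 24.
HCI + Vision + Algorithms: credit hours 4 + 2 + 6 = 12 ≤ 14, interest score 17 + 3 + 5 = 25.
Best is HCI, Algorithms, and Databases with total interest score 26.

26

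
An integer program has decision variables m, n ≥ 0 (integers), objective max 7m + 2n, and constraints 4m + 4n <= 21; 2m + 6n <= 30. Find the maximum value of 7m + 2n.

35

The continuous relaxation peaks at (5.25, 0) with value 36.75; rounding to a feasible lattice point costs some objective.
(m,n)=(5,0): 4·5+4·0=20≤21, 2·5+6·0=10≤30, objective 35.
(m,n)=(4,1): 4·4+4·1=20≤21, 2·4+6·1=14≤30, objective 30.
(m,n)=(4,0): 4·4+4·0=16≤21, 2·4+6·0=8≤30, objective 28.
Maximum is 35 at (m,n)=(5,0).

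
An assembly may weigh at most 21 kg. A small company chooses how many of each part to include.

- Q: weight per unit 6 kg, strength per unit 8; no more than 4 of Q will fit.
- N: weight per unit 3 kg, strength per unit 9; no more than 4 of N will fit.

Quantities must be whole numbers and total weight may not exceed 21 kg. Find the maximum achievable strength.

44

This is a bounded integer knapsack.
1×Q and 4×N: weight 18 ≤ 21, strength 1·8 + 4·9 = 44.
2×Q and 3×N: weight 21 ≤ 21, strength 2·8 + 3·9 = 43.
Best is 44.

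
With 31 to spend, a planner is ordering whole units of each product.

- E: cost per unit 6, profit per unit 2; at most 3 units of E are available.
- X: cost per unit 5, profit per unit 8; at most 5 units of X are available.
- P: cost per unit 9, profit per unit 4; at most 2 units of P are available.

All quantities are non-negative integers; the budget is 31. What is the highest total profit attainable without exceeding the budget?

42

Take 1×E and 5×X: cost 31 ≤ 31, profit 1·2 + 5·8 = 42.
X has the best ratio (8/5) and is taken to its limit of 5; remaining capacity is filled optimally with the others.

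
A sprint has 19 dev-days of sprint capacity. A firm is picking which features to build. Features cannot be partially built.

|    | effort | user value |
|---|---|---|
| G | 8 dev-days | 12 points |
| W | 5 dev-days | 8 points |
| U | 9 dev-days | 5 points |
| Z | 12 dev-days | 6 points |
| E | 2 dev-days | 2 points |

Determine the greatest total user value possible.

22

G + W + E: effort 8 + 5 + 2 = 15 ≤ 19, user value 12 + 8 + 2 = 22.
G + U + E: effort 8 + 9 + 2 = 19 ≤ 19, user value 12 + 5 + 2 = 19.
G + W: effort 8 + 5 = 13 ≤ 19, user value 12 + 8 = 20.
Best is G, W, and E with total user value 22.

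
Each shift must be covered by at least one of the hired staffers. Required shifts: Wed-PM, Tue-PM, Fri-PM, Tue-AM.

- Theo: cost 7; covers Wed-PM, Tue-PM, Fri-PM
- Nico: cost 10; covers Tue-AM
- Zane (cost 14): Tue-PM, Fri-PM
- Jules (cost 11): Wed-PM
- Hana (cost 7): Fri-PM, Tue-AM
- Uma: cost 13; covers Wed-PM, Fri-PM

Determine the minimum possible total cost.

14

Choose Theo and Hana: together they cover Wed-PM, Tue-PM, Fri-PM, Tue-AM — every shift.
Total cost: 7 + 7 = 14.
No cover costs less than 14.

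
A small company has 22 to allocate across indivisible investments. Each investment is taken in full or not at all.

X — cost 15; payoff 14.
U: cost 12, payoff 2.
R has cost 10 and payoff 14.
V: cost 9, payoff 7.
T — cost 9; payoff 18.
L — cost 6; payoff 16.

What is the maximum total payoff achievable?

T + L: cost 9 + 6 = 15 ≤ 22, payoff 18 + 16 = 34.
R + T: cost 10 + 9 = 19 ≤ 22, payoff 14 + 18 = 32.
Best is T and L with total payoff 34.

34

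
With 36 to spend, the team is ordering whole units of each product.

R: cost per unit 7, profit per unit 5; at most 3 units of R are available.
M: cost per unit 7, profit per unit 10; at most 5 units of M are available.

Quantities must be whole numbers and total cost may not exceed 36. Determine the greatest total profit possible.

50

This is a bounded integer knapsack.
M has the best ratio (10/7); taking only M gives at most 5×10 = 50 (stopped by the cost limit).
Optimal: 5×M: cost 35 ≤ 36, profit 5·10 = 50.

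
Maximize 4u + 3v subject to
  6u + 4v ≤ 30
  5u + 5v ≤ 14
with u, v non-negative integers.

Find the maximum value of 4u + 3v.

8

Relaxing integrality, the LP optimum is 11.20 at (u,v) = (2.8, 0), which is not an integer point.
(u,v)=(2,0): 6·2+4·0=12≤30, 5·2+5·0=10≤14, objective 8.
(u,v)=(1,1): 6·1+4·1=10≤30, 5·1+5·1=10≤14, objective 7.
Maximum is 8 at (u,v)=(2,0).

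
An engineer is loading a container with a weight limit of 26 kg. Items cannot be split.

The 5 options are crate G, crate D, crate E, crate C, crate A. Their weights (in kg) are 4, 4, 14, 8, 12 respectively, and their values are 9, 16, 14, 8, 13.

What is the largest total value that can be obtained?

39

crate G + crate D + crate A: weight 4 + 4 + 12 = 20 ≤ 26, value 9 + 16 + 13 = 38.
crate G + crate D + crate E: weight 4 + 4 + 14 = 22 ≤ 26, value 9 + 16 + 14 = 39.
Best is crate G, crate D, and crate E with total value 39.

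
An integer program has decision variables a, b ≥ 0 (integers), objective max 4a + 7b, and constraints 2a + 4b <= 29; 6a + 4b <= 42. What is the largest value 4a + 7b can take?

The continuous relaxation peaks at (3.25, 5.62) with value 52.38; rounding to a feasible lattice point costs some objective.
(a,b)=(2,6) is feasible, giving 50.
(a,b)=(3,5) is feasible, giving 47.
(a,b)=(1,6) is feasible, giving 46.
Maximum is 50 at (a,b)=(2,6).

50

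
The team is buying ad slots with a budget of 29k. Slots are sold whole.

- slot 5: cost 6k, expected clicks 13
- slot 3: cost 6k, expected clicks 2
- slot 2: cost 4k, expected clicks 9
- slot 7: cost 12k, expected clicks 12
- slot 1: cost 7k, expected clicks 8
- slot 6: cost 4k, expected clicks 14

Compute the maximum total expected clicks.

48

This is a 0-1 knapsack instance.
Take slot 5, slot 2, slot 7, and slot 6: cost 6 + 4 + 12 + 4 = 26 ≤ 29, expected clicks 13 + 9 + 12 + 14 = 48.
No other feasible combination does better.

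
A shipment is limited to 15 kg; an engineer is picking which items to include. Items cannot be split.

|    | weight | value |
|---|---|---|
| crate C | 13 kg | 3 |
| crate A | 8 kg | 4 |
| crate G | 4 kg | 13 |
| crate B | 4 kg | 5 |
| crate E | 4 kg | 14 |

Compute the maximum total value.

Allowing fractional choices, the relaxed optimum would be about 33.5, but items are indivisible.
crate G + crate E: weight 4 + 4 = 8 ≤ 15, value 13 + 14 = 27.
crate B + crate E: weight 4 + 4 = 8 ≤ 15, value 5 + 14 = 19.
crate G + crate B + crate E: weight 4 + 4 + 4 = 12 ≤ 15, value 13 + 5 + 14 = 32.
Best is crate G, crate B, and crate E with total value 32.

32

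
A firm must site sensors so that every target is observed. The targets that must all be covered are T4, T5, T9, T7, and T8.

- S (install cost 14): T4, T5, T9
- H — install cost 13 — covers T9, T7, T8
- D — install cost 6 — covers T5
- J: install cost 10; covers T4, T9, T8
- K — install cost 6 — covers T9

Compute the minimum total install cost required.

27

This is an integer covering problem.
The greedy cost-per-new-target heuristic would pick J, D, and H for 29, but a cheaper cover exists.
Choose S and H: together they cover T4, T5, T9, T7, T8 — every target.
Total install cost: 14 + 13 = 27.
No cover costs less than 27.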